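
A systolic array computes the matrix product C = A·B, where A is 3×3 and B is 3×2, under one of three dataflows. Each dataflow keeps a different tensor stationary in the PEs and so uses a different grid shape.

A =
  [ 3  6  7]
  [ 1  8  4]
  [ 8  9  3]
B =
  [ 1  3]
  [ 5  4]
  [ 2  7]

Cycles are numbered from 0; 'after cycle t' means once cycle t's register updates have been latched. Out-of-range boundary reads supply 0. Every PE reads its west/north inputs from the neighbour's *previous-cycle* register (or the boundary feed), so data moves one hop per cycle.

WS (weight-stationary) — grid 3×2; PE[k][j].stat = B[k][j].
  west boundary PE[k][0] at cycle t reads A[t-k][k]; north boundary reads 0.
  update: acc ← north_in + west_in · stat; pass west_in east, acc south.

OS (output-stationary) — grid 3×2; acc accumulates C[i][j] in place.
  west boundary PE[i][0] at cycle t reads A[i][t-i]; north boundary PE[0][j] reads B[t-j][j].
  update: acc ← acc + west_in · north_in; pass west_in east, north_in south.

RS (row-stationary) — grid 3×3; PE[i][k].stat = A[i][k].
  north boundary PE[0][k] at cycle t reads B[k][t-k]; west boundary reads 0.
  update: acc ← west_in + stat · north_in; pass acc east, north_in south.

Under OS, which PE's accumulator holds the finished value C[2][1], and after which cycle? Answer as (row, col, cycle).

Under OS, C[2][1] lands at PE[2][1]:
  0: (2,1).acc=0  regs=<0,0>
  1: (2,1).acc=0  regs=<0,0>
  2: (2,1).acc=0  regs=<0,0>
  3: (2,1).acc=24  regs=<8,3>
  4: (2,1).acc=60  regs=<9,4>
  5: (2,1).acc=81  regs=<3,7>

(row, col, cycle) = (2, 1, 5)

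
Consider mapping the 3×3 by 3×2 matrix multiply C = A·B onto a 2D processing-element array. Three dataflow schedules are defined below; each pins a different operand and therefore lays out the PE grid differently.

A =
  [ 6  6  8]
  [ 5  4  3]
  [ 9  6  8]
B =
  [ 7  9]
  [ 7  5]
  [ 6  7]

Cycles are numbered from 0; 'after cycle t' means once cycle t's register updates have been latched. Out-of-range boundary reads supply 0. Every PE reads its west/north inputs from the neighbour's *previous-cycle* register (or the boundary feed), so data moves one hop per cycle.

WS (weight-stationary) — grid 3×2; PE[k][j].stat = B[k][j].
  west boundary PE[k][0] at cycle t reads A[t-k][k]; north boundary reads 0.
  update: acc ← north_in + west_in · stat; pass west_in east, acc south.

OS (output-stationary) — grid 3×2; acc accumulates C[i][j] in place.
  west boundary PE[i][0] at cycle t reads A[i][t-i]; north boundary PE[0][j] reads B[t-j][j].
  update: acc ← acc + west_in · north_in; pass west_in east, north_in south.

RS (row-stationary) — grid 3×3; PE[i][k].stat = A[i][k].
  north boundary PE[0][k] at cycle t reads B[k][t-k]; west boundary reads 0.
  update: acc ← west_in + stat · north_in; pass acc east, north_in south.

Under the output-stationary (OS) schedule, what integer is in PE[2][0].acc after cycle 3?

PE[2][0].acc = 105

OS (3×2). Following PE[2][0] plus its west/north inputs:
  0: (1,0).acc=0  regs=<0,0>
  0: (2,0).acc=0  regs=<0,0>
  1: (1,0).acc=35  regs=<5,7>
  1: (2,0).acc=0  regs=<0,0>
  2: (1,0).acc=63  regs=<4,7>
  2: (2,0).acc=63  regs=<9,7>
  3: (1,0).acc=81  regs=<3,6>
  3: (2,0).acc=105  regs=<6,7>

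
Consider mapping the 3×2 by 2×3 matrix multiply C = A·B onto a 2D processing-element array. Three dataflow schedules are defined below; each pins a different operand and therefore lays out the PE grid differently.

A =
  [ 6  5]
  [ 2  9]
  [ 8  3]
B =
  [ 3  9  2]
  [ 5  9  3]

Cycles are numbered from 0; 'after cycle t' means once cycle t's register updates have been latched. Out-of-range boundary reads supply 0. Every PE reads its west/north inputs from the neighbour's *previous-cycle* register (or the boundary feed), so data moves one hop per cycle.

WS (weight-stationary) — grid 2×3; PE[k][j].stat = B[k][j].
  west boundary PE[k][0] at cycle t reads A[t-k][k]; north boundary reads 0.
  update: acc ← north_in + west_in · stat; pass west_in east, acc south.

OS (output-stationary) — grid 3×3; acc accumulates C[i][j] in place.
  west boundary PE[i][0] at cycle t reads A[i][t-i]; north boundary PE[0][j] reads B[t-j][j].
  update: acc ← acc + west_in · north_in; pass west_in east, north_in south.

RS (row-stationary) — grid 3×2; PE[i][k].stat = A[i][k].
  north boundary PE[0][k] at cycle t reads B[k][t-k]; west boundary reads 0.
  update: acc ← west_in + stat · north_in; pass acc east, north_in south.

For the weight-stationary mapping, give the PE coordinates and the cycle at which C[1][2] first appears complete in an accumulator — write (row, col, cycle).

WS: C[1][2] accumulates in PE[1][2]:
  @0  [1,2]  acc 0  |  →0  ↓0
  @1  [1,2]  acc 0  |  →0  ↓0
  @2  [1,2]  acc 0  |  →0  ↓0
  @3  [1,2]  acc 27  |  →5  ↓27
  @4  [1,2]  acc 31  |  →9  ↓31

(row, col, cycle) = (1, 2, 4)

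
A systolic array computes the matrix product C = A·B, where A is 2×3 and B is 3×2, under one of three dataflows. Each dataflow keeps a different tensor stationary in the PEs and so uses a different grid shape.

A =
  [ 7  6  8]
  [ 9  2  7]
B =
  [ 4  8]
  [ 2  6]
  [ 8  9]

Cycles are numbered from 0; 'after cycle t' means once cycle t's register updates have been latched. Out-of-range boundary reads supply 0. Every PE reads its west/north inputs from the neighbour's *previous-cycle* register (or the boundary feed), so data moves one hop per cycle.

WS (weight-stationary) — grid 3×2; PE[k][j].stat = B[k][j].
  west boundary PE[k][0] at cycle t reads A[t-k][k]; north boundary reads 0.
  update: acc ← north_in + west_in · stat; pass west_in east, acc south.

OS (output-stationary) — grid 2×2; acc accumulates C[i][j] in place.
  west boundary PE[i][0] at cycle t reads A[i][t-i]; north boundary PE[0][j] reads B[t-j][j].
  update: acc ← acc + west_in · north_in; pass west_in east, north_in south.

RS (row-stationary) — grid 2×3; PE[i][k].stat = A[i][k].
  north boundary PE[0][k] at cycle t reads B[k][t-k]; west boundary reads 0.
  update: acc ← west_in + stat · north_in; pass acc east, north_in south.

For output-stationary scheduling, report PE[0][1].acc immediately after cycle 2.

Tracing OS — 2×2 array, target PE[0][1]:
  @0  [0,0]  acc 28  |  →7  ↓4
  @0  [0,1]  acc 0  |  →0  ↓0
  @1  [0,0]  acc 40  |  →6  ↓2
  @1  [0,1]  acc 56  |  →7  ↓8
  @2  [0,0]  acc 104  |  →8  ↓8
  @2  [0,1]  acc 92  |  →6  ↓6

PE[0][1].acc = 92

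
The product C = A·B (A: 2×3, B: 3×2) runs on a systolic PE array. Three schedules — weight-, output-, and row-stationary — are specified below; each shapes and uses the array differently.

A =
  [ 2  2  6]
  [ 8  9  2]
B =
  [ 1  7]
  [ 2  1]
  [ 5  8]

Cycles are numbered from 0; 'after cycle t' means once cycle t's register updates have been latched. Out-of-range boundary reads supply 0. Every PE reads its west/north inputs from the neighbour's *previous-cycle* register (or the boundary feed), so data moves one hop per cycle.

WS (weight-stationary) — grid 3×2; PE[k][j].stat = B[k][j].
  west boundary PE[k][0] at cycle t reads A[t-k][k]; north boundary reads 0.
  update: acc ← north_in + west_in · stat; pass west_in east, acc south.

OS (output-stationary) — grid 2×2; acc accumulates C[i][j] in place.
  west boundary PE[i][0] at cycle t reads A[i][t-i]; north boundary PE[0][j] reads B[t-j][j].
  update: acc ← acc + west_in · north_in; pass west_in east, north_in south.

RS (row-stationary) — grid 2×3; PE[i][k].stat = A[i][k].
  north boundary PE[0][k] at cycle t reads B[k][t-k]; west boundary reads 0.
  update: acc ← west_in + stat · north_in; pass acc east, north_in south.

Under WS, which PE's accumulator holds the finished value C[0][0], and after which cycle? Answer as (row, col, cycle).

WS — PE[2][0] is where C[0][0] collects:
  c0 r2c0: 0 / 0 / 0
  c1 r2c0: 0 / 0 / 0
  c2 r2c0: 36 / 6 / 36

(row, col, cycle) = (2, 0, 2)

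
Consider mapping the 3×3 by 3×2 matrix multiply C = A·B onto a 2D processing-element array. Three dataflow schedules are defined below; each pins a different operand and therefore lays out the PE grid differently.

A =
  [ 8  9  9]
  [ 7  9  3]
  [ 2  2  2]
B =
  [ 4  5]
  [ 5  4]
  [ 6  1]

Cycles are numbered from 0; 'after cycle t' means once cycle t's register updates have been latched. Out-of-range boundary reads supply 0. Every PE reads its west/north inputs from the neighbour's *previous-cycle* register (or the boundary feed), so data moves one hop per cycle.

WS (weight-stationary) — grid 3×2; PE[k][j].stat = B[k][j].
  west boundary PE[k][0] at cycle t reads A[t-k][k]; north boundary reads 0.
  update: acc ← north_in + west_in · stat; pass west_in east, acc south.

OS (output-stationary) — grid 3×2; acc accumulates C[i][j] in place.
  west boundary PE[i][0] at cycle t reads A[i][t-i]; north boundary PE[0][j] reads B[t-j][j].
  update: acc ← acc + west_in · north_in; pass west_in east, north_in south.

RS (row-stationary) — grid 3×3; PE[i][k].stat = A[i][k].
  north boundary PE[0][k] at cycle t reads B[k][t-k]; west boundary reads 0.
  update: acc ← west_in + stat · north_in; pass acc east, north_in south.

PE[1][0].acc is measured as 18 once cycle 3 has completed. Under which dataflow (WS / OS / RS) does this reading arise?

Under WS (3×2), PE[1][0]:
  [0] (1,0) acc=0 (h:0 v:0)
  [1] (1,0) acc=77 (h:9 v:77)
  [2] (1,0) acc=73 (h:9 v:73)
  [3] (1,0) acc=18 (h:2 v:18)
Under OS (3×2), PE[1][0]:
  [0] (1,0) acc=0 (h:0 v:0)
  [1] (1,0) acc=28 (h:7 v:4)
  [2] (1,0) acc=73 (h:9 v:5)
  [3] (1,0) acc=91 (h:3 v:6)
Under RS (3×3), PE[1][0]:
  [0] (1,0) acc=0 (h:0 v:0)
  [1] (1,0) acc=28 (h:28 v:4)
  [2] (1,0) acc=35 (h:35 v:5)
  [3] (1,0) acc=0 (h:0 v:0)

dataflow = WS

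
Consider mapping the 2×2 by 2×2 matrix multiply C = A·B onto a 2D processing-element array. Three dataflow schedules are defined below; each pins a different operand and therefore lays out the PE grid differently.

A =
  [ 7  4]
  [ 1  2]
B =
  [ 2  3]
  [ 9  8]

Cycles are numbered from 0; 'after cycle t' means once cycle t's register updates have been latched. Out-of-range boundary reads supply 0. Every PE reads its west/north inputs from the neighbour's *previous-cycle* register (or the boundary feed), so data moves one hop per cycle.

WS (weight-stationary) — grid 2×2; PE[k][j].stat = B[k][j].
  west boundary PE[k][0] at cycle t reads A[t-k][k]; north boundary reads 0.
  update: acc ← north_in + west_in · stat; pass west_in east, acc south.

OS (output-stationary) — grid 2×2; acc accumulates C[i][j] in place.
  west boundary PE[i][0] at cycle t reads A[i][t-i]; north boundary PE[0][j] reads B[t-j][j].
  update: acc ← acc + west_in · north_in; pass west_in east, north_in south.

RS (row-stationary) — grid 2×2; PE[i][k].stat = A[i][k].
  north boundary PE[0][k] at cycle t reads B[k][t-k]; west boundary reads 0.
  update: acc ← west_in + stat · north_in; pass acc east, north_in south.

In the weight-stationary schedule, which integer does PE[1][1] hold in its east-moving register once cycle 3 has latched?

register = 2

WS on a 2×2 grid — tracing PE[1][1] and its feeders:
  @0  [0,1]  acc 0  |  →0  ↓0
  @0  [1,0]  acc 0  |  →0  ↓0
  @0  [1,1]  acc 0  |  →0  ↓0
  @1  [0,1]  acc 21  |  →7  ↓21
  @1  [1,0]  acc 50  |  →4  ↓50
  @1  [1,1]  acc 0  |  →0  ↓0
  @2  [0,1]  acc 3  |  →1  ↓3
  @2  [1,0]  acc 20  |  →2  ↓20
  @2  [1,1]  acc 53  |  →4  ↓53
  @3  [0,1]  acc 0  |  →0  ↓0
  @3  [1,0]  acc 0  |  →0  ↓0
  @3  [1,1]  acc 19  |  →2  ↓19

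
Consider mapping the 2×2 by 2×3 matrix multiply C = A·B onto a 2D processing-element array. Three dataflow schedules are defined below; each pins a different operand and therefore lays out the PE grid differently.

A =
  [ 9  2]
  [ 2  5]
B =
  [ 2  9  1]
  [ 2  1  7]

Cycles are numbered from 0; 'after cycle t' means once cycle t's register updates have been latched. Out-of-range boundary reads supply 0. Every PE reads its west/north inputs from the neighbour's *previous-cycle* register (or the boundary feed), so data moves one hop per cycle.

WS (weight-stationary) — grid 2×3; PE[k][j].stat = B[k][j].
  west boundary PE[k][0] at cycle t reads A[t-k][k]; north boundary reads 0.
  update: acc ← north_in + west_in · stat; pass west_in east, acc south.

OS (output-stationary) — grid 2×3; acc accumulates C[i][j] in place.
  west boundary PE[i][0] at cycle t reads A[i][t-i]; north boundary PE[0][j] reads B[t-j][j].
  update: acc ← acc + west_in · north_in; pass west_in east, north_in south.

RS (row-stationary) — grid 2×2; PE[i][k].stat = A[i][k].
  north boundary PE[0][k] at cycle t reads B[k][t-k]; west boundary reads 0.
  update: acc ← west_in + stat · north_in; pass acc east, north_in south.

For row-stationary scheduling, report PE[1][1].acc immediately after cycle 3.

PE[1][1].acc = 23

RS 2×2: PE[1][1] cycle-by-cycle (with neighbour feeds):
  cycle 0: PE[0][1] → acc 0, east 0, south 0
  cycle 0: PE[1][0] → acc 0, east 0, south 0
  cycle 0: PE[1][1] → acc 0, east 0, south 0
  cycle 1: PE[0][1] → acc 22, east 22, south 2
  cycle 1: PE[1][0] → acc 4, east 4, south 2
  cycle 1: PE[1][1] → acc 0, east 0, south 0
  cycle 2: PE[0][1] → acc 83, east 83, south 1
  cycle 2: PE[1][0] → acc 18, east 18, south 9
  cycle 2: PE[1][1] → acc 14, east 14, south 2
  cycle 3: PE[0][1] → acc 23, east 23, south 7
  cycle 3: PE[1][0] → acc 2, east 2, south 1
  cycle 3: PE[1][1] → acc 23, east 23, south 1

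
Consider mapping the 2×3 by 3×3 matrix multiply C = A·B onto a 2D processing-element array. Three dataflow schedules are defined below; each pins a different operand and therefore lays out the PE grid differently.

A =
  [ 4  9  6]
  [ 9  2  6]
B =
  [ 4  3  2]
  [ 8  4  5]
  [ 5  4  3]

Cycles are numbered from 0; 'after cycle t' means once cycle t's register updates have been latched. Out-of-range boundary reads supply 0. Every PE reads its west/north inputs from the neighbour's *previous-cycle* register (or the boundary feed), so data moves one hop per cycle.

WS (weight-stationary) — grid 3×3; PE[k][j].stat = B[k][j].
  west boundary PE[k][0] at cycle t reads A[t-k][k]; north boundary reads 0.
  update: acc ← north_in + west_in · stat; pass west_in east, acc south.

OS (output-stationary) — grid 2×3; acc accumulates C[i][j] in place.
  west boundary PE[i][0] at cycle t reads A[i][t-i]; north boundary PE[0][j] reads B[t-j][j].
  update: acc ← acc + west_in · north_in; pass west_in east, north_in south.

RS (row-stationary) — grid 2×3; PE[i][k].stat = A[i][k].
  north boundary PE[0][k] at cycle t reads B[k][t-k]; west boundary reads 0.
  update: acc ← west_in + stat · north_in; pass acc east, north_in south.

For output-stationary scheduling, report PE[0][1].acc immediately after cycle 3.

PE[0][1].acc = 72

OS on a 2×3 grid — tracing PE[0][1] and its feeders:
  step 0 · PE0,0: acc=16; fwd→4 fwd↓4
  step 0 · PE0,1: acc=0; fwd→0 fwd↓0
  step 1 · PE0,0: acc=88; fwd→9 fwd↓8
  step 1 · PE0,1: acc=12; fwd→4 fwd↓3
  step 2 · PE0,0: acc=118; fwd→6 fwd↓5
  step 2 · PE0,1: acc=48; fwd→9 fwd↓4
  step 3 · PE0,0: acc=118; fwd→0 fwd↓0
  step 3 · PE0,1: acc=72; fwd→6 fwd↓4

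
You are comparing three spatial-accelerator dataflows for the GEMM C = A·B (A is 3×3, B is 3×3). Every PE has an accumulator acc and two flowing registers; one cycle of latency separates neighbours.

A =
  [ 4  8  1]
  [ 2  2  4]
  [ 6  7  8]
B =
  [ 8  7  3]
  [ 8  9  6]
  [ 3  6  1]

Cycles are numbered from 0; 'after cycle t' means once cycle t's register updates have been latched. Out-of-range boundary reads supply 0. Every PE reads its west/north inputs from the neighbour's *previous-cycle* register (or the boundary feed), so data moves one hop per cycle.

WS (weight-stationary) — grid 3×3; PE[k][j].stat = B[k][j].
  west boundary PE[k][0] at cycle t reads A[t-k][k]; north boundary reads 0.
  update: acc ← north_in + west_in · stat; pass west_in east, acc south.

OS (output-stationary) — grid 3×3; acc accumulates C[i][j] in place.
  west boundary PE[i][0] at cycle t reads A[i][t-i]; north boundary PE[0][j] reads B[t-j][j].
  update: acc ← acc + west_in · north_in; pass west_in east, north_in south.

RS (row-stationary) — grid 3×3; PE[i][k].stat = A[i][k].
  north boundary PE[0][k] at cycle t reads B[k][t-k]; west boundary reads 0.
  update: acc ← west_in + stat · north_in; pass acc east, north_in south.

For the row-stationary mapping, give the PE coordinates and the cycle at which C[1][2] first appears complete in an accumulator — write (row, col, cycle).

(row, col, cycle) = (1, 2, 5)

Under RS, C[1][2] lands at PE[1][2]:
  cycle 0: PE[1][2] → acc 0, east 0, south 0
  cycle 1: PE[1][2] → acc 0, east 0, south 0
  cycle 2: PE[1][2] → acc 0, east 0, south 0
  cycle 3: PE[1][2] → acc 44, east 44, south 3
  cycle 4: PE[1][2] → acc 56, east 56, south 6
  cycle 5: PE[1][2] → acc 22, east 22, south 1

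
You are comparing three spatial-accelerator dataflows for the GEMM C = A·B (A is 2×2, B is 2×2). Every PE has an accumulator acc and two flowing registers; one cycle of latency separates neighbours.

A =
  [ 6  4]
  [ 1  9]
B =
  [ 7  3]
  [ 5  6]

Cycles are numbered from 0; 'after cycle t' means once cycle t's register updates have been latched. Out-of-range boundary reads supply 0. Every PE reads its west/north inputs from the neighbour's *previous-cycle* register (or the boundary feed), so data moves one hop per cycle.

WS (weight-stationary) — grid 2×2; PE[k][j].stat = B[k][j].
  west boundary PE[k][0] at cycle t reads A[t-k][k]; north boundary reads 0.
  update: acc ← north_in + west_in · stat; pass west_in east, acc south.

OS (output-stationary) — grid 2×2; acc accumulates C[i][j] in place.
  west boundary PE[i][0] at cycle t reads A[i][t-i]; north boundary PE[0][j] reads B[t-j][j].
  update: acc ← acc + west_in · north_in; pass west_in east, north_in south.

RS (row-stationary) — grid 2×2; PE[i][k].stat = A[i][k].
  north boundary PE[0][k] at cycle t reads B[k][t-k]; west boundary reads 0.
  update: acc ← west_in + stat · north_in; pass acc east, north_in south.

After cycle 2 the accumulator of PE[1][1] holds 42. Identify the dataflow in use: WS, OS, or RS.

WS [2×2] PE[1][1] across cycles:
  after 0 — PE[1][1] acc=0, pass-E 0, pass-S 0
  after 1 — PE[1][1] acc=0, pass-E 0, pass-S 0
  after 2 — PE[1][1] acc=42, pass-E 4, pass-S 42
OS [2×2] PE[1][1] across cycles:
  after 0 — PE[1][1] acc=0, pass-E 0, pass-S 0
  after 1 — PE[1][1] acc=0, pass-E 0, pass-S 0
  after 2 — PE[1][1] acc=3, pass-E 1, pass-S 3
RS [2×2] PE[1][1] across cycles:
  after 0 — PE[1][1] acc=0, pass-E 0, pass-S 0
  after 1 — PE[1][1] acc=0, pass-E 0, pass-S 0
  after 2 — PE[1][1] acc=52, pass-E 52, pass-S 5

dataflow = WS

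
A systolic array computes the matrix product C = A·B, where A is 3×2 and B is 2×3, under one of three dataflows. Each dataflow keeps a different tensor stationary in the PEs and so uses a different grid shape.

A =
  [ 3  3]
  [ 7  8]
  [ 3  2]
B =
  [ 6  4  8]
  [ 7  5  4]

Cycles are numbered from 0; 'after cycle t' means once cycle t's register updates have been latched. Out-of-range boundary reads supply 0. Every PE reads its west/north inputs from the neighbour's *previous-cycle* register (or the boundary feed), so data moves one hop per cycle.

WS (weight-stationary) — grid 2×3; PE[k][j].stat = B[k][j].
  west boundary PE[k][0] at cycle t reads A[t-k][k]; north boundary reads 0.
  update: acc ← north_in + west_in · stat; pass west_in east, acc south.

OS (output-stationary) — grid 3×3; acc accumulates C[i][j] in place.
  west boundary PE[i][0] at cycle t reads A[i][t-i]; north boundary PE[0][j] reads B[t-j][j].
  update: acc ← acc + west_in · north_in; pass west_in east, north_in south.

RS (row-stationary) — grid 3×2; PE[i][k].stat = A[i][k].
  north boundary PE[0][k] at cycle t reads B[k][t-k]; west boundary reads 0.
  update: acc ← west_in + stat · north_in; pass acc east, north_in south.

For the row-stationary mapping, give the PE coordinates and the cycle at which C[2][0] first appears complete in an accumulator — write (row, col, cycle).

RS — PE[2][1] is where C[2][0] collects:
  t=0 PE[2][1]: acc=0 h=0 v=0
  t=1 PE[2][1]: acc=0 h=0 v=0
  t=2 PE[2][1]: acc=0 h=0 v=0
  t=3 PE[2][1]: acc=32 h=32 v=7

(row, col, cycle) = (2, 1, 3)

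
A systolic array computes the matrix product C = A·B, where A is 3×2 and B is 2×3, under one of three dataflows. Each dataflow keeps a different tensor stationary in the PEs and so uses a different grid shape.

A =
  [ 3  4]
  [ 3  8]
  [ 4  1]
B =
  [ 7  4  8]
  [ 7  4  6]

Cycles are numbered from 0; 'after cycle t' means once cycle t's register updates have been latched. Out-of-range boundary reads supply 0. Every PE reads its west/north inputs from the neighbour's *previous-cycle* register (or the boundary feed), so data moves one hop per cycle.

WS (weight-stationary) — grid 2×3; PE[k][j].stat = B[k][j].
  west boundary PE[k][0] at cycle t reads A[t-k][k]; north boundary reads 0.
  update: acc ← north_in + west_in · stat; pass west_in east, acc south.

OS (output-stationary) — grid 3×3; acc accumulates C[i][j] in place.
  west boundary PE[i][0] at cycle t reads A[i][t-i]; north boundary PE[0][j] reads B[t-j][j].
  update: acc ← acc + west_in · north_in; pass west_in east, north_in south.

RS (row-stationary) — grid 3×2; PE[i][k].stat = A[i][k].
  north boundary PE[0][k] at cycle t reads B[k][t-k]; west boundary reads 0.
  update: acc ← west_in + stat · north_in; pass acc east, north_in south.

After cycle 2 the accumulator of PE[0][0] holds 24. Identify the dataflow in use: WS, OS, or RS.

Under WS (2×3), PE[0][0]:
  after 0 — PE[0][0] acc=21, pass-E 3, pass-S 21
  after 1 — PE[0][0] acc=21, pass-E 3, pass-S 21
  after 2 — PE[0][0] acc=28, pass-E 4, pass-S 28
Under OS (3×3), PE[0][0]:
  after 0 — PE[0][0] acc=21, pass-E 3, pass-S 7
  after 1 — PE[0][0] acc=49, pass-E 4, pass-S 7
  after 2 — PE[0][0] acc=49, pass-E 0, pass-S 0
Under RS (3×2), PE[0][0]:
  after 0 — PE[0][0] acc=21, pass-E 21, pass-S 7
  after 1 — PE[0][0] acc=12, pass-E 12, pass-S 4
  after 2 — PE[0][0] acc=24, pass-E 24, pass-S 8

dataflow = RS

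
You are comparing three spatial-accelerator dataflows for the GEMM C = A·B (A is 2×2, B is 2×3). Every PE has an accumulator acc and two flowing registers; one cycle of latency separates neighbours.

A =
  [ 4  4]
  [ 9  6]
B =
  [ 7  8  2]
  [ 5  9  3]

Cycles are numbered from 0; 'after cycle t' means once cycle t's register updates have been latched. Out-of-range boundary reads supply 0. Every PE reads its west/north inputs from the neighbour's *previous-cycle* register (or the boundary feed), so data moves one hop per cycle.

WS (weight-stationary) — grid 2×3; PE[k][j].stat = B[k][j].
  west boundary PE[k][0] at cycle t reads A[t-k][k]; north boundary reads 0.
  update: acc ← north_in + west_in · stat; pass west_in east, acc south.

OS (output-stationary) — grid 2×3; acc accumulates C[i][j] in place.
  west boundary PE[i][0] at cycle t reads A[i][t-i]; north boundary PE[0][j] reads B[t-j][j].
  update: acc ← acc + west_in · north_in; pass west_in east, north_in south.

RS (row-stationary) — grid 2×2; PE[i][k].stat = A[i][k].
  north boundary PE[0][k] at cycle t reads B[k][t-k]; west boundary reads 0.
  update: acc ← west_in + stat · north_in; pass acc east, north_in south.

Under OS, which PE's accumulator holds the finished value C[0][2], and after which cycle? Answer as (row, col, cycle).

(row, col, cycle) = (0, 2, 3)

OS: C[0][2] accumulates in PE[0][2]:
  t=0 PE[0][2]: acc=0 h=0 v=0
  t=1 PE[0][2]: acc=0 h=0 v=0
  t=2 PE[0][2]: acc=8 h=4 v=2
  t=3 PE[0][2]: acc=20 h=4 v=3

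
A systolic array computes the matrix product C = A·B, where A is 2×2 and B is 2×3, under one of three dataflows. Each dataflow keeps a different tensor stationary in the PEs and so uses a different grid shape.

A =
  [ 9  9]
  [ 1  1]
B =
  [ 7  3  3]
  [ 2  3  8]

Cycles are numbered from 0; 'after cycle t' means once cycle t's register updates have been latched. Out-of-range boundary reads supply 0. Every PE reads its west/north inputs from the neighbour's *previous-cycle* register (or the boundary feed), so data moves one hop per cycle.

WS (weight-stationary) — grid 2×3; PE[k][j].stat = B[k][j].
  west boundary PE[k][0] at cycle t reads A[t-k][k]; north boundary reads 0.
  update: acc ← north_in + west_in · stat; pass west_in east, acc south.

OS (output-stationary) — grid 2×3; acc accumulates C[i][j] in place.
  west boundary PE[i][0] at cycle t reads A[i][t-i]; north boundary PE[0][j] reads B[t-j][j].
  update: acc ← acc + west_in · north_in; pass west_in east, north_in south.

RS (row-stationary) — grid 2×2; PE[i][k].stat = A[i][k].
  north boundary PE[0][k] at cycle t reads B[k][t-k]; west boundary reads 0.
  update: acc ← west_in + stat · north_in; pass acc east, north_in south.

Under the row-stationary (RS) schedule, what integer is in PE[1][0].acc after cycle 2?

Tracing RS — 2×2 array, target PE[1][0]:
  c0 r0c0: 63 / 63 / 7
  c0 r1c0: 0 / 0 / 0
  c1 r0c0: 27 / 27 / 3
  c1 r1c0: 7 / 7 / 7
  c2 r0c0: 27 / 27 / 3
  c2 r1c0: 3 / 3 / 3

PE[1][0].acc = 3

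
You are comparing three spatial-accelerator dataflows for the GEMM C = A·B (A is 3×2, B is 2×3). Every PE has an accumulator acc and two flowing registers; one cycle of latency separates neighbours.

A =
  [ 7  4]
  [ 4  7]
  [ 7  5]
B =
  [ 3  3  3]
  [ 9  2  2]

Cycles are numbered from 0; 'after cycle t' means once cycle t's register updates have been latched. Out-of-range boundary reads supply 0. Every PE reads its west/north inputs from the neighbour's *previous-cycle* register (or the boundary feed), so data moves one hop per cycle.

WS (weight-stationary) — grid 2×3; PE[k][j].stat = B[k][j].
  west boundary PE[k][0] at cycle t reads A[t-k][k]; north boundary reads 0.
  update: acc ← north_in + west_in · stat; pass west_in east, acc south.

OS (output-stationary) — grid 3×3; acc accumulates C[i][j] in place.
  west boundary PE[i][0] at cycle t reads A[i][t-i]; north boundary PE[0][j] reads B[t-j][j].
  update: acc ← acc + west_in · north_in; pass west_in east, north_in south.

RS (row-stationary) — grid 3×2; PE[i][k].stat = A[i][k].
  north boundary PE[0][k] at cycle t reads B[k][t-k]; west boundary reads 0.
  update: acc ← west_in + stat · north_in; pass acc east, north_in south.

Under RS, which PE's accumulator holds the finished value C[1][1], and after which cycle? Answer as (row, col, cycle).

Under RS, C[1][1] lands at PE[1][1]:
  0: (1,1).acc=0  regs=<0,0>
  1: (1,1).acc=0  regs=<0,0>
  2: (1,1).acc=75  regs=<75,9>
  3: (1,1).acc=26  regs=<26,2>

(row, col, cycle) = (1, 1, 3)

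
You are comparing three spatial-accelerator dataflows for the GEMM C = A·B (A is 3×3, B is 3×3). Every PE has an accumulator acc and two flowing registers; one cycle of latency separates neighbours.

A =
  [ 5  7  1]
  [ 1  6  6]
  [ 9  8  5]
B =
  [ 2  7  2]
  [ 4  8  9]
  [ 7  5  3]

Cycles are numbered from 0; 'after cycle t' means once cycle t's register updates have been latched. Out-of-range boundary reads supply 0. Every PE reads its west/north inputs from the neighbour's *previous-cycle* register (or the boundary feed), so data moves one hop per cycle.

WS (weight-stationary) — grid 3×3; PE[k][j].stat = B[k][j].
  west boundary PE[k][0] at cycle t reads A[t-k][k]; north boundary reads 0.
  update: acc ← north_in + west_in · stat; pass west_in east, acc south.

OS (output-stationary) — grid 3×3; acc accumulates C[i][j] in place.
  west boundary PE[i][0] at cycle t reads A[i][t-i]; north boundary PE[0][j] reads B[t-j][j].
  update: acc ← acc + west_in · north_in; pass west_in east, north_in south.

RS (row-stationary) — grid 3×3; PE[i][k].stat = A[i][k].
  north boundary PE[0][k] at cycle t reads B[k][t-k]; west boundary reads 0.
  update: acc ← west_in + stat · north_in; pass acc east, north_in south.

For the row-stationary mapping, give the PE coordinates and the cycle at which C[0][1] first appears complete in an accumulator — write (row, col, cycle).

Under RS, C[0][1] lands at PE[0][2]:
  t=0 PE[0][2]: acc=0 h=0 v=0
  t=1 PE[0][2]: acc=0 h=0 v=0
  t=2 PE[0][2]: acc=45 h=45 v=7
  t=3 PE[0][2]: acc=96 h=96 v=5

(row, col, cycle) = (0, 2, 3)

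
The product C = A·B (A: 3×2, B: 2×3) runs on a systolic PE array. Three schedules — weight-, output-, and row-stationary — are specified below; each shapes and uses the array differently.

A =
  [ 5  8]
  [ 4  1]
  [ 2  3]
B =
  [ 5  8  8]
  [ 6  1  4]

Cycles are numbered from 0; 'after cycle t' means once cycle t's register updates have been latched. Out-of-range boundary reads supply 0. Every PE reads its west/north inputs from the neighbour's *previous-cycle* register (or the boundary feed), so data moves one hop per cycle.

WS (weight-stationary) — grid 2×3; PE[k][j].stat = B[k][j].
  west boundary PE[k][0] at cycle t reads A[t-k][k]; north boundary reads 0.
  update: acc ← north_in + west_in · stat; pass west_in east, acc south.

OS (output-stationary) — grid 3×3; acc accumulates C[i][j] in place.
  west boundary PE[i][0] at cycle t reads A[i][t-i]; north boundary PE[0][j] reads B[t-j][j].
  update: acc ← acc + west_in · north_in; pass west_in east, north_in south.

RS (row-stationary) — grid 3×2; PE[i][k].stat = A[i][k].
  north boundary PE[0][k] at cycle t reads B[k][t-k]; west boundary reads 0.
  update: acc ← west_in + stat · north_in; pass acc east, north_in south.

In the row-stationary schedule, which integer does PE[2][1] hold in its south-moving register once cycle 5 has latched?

register = 4

RS (3×2). Following PE[2][1] plus its west/north inputs:
  0: (1,1).acc=0  regs=<0,0>
  0: (2,0).acc=0  regs=<0,0>
  0: (2,1).acc=0  regs=<0,0>
  1: (1,1).acc=0  regs=<0,0>
  1: (2,0).acc=0  regs=<0,0>
  1: (2,1).acc=0  regs=<0,0>
  2: (1,1).acc=26  regs=<26,6>
  2: (2,0).acc=10  regs=<10,5>
  2: (2,1).acc=0  regs=<0,0>
  3: (1,1).acc=33  regs=<33,1>
  3: (2,0).acc=16  regs=<16,8>
  3: (2,1).acc=28  regs=<28,6>
  4: (1,1).acc=36  regs=<36,4>
  4: (2,0).acc=16  regs=<16,8>
  4: (2,1).acc=19  regs=<19,1>
  5: (1,1).acc=0  regs=<0,0>
  5: (2,0).acc=0  regs=<0,0>
  5: (2,1).acc=28  regs=<28,4>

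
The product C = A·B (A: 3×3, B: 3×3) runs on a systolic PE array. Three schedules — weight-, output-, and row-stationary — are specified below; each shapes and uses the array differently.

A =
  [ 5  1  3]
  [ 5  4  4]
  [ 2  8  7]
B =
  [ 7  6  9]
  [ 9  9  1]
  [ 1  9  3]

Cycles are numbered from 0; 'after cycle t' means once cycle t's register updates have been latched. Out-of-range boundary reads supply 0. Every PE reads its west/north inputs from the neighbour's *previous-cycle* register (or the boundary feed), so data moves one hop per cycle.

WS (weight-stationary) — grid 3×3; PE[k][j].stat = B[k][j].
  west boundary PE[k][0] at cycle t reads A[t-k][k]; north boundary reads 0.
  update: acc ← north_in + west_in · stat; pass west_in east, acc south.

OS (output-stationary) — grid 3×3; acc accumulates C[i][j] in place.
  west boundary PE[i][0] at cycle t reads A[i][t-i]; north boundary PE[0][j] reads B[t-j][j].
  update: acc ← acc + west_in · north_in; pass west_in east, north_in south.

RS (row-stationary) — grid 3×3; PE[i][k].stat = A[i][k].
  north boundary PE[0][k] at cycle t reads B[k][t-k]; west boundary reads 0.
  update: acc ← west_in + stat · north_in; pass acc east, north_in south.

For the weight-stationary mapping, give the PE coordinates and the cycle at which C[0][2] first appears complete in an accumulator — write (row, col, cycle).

(row, col, cycle) = (2, 2, 4)

Under WS, C[0][2] lands at PE[2][2]:
  step 0 · PE2,2: acc=0; fwd→0 fwd↓0
  step 1 · PE2,2: acc=0; fwd→0 fwd↓0
  step 2 · PE2,2: acc=0; fwd→0 fwd↓0
  step 3 · PE2,2: acc=0; fwd→0 fwd↓0
  step 4 · PE2,2: acc=55; fwd→3 fwd↓55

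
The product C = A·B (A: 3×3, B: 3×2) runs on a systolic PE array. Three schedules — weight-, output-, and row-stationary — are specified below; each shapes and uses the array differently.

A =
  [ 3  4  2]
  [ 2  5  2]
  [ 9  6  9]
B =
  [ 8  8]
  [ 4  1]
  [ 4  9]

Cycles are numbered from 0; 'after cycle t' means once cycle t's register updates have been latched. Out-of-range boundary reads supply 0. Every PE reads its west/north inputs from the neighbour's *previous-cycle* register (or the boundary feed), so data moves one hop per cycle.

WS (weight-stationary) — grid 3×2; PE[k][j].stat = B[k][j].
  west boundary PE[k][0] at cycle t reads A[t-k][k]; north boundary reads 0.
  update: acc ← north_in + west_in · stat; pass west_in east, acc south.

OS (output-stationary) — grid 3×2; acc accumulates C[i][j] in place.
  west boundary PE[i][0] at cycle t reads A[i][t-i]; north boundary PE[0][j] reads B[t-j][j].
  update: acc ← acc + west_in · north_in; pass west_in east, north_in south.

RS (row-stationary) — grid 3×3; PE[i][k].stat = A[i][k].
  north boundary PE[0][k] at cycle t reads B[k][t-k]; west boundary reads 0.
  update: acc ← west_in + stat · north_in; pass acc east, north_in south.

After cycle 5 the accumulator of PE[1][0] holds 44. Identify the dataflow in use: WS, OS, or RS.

dataflow = OS

WS [3×2] PE[1][0] across cycles:
  step 0 · PE1,0: acc=0; fwd→0 fwd↓0
  step 1 · PE1,0: acc=40; fwd→4 fwd↓40
  step 2 · PE1,0: acc=36; fwd→5 fwd↓36
  step 3 · PE1,0: acc=96; fwd→6 fwd↓96
  step 4 · PE1,0: acc=0; fwd→0 fwd↓0
  step 5 · PE1,0: acc=0; fwd→0 fwd↓0
OS [3×2] PE[1][0] across cycles:
  step 0 · PE1,0: acc=0; fwd→0 fwd↓0
  step 1 · PE1,0: acc=16; fwd→2 fwd↓8
  step 2 · PE1,0: acc=36; fwd→5 fwd↓4
  step 3 · PE1,0: acc=44; fwd→2 fwd↓4
  step 4 · PE1,0: acc=44; fwd→0 fwd↓0
  step 5 · PE1,0: acc=44; fwd→0 fwd↓0
RS [3×3] PE[1][0] across cycles:
  step 0 · PE1,0: acc=0; fwd→0 fwd↓0
  step 1 · PE1,0: acc=16; fwd→16 fwd↓8
  step 2 · PE1,0: acc=16; fwd→16 fwd↓8
  step 3 · PE1,0: acc=0; fwd→0 fwd↓0
  step 4 · PE1,0: acc=0; fwd→0 fwd↓0
  step 5 · PE1,0: acc=0; fwd→0 fwd↓0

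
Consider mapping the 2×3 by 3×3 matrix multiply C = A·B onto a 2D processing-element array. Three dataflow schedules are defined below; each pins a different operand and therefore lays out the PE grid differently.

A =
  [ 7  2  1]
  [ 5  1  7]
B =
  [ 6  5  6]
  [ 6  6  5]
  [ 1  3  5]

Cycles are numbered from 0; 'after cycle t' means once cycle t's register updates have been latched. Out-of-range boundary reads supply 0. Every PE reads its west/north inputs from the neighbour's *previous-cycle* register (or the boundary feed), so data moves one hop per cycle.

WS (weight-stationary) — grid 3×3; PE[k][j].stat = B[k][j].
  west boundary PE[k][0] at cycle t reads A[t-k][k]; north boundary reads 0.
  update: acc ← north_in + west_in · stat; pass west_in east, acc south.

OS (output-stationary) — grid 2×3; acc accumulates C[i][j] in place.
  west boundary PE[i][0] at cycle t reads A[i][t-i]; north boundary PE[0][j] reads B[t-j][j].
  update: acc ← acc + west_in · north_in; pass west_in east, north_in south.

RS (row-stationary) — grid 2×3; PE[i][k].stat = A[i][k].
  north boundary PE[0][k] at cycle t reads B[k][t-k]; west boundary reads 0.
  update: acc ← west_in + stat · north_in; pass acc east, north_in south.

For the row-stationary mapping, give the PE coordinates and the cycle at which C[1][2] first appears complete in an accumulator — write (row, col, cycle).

(row, col, cycle) = (1, 2, 5)

RS: C[1][2] accumulates in PE[1][2]:
  c0 r1c2: 0 / 0 / 0
  c1 r1c2: 0 / 0 / 0
  c2 r1c2: 0 / 0 / 0
  c3 r1c2: 43 / 43 / 1
  c4 r1c2: 52 / 52 / 3
  c5 r1c2: 70 / 70 / 5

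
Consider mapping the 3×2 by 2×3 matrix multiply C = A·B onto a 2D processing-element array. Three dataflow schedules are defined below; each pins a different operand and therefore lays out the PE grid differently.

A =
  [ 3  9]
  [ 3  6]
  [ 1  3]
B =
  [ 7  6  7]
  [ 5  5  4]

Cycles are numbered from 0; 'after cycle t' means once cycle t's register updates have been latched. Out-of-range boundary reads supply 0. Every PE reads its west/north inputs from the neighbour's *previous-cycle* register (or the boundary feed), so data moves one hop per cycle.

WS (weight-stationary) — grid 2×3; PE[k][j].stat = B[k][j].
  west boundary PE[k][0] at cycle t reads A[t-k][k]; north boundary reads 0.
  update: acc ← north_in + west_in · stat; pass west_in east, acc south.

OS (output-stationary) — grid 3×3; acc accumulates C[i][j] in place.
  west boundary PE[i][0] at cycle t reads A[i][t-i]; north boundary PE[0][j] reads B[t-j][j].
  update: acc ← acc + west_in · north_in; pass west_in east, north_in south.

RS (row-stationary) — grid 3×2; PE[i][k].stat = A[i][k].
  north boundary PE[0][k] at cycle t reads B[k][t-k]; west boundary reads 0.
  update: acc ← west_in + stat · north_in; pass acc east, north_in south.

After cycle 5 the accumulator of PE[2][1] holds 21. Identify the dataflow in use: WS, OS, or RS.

WS (2×3): PE[2][1] does not exist.
Under OS (3×3), PE[2][1]:
  c0 r2c1: 0 / 0 / 0
  c1 r2c1: 0 / 0 / 0
  c2 r2c1: 0 / 0 / 0
  c3 r2c1: 6 / 1 / 6
  c4 r2c1: 21 / 3 / 5
  c5 r2c1: 21 / 0 / 0
Under RS (3×2), PE[2][1]:
  c0 r2c1: 0 / 0 / 0
  c1 r2c1: 0 / 0 / 0
  c2 r2c1: 0 / 0 / 0
  c3 r2c1: 22 / 22 / 5
  c4 r2c1: 21 / 21 / 5
  c5 r2c1: 19 / 19 / 4

dataflow = OS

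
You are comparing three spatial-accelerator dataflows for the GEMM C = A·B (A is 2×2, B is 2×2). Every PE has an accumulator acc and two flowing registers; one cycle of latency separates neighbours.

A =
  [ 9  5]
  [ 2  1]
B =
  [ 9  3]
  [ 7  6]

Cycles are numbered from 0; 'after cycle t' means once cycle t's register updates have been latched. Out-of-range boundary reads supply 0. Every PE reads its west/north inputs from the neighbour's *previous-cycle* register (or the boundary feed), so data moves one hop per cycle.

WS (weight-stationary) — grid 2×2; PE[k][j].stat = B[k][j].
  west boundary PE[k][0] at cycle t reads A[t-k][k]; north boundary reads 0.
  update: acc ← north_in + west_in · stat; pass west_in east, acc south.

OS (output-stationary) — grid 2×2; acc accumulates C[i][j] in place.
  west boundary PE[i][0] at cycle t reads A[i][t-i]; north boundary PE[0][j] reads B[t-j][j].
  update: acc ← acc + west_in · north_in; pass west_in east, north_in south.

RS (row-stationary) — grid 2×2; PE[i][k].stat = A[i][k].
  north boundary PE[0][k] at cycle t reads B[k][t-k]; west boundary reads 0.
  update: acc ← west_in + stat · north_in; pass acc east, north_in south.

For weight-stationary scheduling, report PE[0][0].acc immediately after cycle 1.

WS 2×2: PE[0][0] cycle-by-cycle (with neighbour feeds):
  0: (0,0).acc=81  regs=<9,81>
  1: (0,0).acc=18  regs=<2,18>

PE[0][0].acc = 18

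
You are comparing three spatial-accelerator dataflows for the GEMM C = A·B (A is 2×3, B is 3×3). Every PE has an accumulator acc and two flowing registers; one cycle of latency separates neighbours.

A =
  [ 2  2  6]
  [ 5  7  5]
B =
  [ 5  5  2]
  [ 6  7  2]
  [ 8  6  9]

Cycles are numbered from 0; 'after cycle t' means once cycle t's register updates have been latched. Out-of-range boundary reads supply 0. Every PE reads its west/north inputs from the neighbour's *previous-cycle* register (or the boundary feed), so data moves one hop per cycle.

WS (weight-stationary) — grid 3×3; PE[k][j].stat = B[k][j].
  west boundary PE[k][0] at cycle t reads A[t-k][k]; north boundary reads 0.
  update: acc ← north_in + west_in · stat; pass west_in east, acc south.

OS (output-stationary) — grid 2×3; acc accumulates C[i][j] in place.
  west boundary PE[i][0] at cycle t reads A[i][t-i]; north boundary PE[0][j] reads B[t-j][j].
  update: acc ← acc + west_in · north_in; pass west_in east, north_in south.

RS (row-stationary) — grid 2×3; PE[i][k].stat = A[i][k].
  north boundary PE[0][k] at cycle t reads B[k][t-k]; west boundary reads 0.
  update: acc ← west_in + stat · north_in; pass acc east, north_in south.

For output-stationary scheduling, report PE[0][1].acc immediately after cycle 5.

PE[0][1].acc = 60

OS on a 2×3 grid — tracing PE[0][1] and its feeders:
  t=0 PE[0][0]: acc=10 h=2 v=5
  t=0 PE[0][1]: acc=0 h=0 v=0
  t=1 PE[0][0]: acc=22 h=2 v=6
  t=1 PE[0][1]: acc=10 h=2 v=5
  t=2 PE[0][0]: acc=70 h=6 v=8
  t=2 PE[0][1]: acc=24 h=2 v=7
  t=3 PE[0][0]: acc=70 h=0 v=0
  t=3 PE[0][1]: acc=60 h=6 v=6
  t=4 PE[0][0]: acc=70 h=0 v=0
  t=4 PE[0][1]: acc=60 h=0 v=0
  t=5 PE[0][0]: acc=70 h=0 v=0
  t=5 PE[0][1]: acc=60 h=0 v=0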